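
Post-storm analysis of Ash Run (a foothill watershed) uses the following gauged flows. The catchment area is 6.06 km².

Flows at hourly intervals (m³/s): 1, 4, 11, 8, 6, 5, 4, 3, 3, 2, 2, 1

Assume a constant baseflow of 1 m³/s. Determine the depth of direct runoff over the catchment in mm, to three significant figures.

Direct runoff: 0.0, 3.0, 10.0, 7.0, 5.0, 4.0, 3.0, 2.0, 2.0, 1.0, 1.0, 0.0 m³/s; ΣQ_DR = 38.00 m³/s.
V = ΣQ_DR · Δt = 38.00 × 3600 s = 1.368 × 10^5 m³.
Over A = 6.06 km², depth = V / A = 22.6 mm.

d ≈ 22.6 mm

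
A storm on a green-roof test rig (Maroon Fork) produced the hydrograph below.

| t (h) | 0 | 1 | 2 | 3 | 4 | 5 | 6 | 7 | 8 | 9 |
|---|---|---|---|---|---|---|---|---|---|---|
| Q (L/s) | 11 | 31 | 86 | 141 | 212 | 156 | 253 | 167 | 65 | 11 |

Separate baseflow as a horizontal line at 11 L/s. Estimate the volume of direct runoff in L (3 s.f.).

V ≈ 3.68 × 10^6 L

Direct-runoff ordinates (Q − Q_b): 0.0, 20.0, 75.0, 130.0, 201.0, 145.0, 242.0, 156.0, 54.0, 0.0 L/s.
ΣQ_DR = 1023 L/s.
With Δt = 1 h = 3600 s, V = ΣQ_DR · Δt = 1023 × 3600 = 3.68 × 10^6 L.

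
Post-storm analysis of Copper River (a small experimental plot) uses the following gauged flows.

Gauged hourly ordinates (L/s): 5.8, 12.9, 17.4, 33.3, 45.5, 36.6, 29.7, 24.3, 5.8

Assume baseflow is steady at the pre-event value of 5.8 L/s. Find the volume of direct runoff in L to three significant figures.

V ≈ 5.73 × 10^5 L

Direct-runoff ordinates (Q − Q_b): 0.0, 7.1, 11.6, 27.5, 39.7, 30.8, 23.9, 18.5, 0.0 L/s.
ΣQ_DR = 159.1 L/s.
With Δt = 1 h = 3600 s, V = ΣQ_DR · Δt = 159.1 × 3600 = 5.73 × 10^5 L.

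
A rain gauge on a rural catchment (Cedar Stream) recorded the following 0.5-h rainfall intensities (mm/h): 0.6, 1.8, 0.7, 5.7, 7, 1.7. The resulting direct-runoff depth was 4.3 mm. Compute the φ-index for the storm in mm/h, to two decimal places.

φ ≈ 2.05 mm/h

Only the 2 blocks with intensity above φ contribute runoff: 5.7, 7 mm/h.
Σ(I−φ)·Δt = d  ⇒  (5.7+7 − 2φ)·0.5 = 4.3
φ = (12.70 − 4.3/0.5) / 2 = 2.05 mm/h.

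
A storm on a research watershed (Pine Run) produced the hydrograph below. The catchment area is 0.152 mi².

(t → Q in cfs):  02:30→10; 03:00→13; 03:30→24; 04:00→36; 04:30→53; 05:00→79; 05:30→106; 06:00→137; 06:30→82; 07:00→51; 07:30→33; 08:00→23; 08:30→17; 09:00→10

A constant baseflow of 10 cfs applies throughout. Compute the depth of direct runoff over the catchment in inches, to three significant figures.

Direct runoff: 0.0, 3.0, 14.0, 26.0, 43.0, 69.0, 96.0, 127.0, 72.0, 41.0, 23.0, 13.0, 7.0, 0.0 cfs; ΣQ_DR = 534.0 cfs.
V = ΣQ_DR · Δt = 534.0 × 1800 s = 9.612 × 10^5 ft³.
Over A = 0.152 mi², depth = V / A = 2.72 in.

d ≈ 2.72 in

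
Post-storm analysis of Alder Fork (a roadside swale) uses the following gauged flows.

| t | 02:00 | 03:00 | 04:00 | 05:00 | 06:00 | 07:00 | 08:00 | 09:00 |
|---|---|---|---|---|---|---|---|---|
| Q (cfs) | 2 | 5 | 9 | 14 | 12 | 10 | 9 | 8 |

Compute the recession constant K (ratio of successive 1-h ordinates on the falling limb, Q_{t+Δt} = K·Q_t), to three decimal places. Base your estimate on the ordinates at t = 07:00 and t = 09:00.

K ≈ 0.894

Using the recession-limb readings at t = 07:00 and t = 09:00: Q falls from 10 to 8 cfs over 2 intervals.
K = (Q₂/Q₁)^(1/2) = (8/10)^(1/2) = 0.894.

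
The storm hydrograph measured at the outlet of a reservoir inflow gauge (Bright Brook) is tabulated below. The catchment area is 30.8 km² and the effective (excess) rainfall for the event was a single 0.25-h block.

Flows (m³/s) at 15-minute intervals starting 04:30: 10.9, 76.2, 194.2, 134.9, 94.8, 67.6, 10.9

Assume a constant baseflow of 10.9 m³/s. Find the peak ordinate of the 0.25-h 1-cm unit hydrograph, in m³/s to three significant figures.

U_p ≈ 122 m³/s

Direct runoff: 0.0, 65.3, 183.3, 124.0, 83.9, 56.7, 0.0 m³/s; ΣQ_DR = 513.2 m³/s, peak = 183.3 m³/s.
Runoff depth d = ΣQ_DR·Δt / A = 513.2 × 900 / (30.8 km²) = 15.00 mm.
The 1-cm UH is the DRH scaled by (10 mm)/d, so U_p = 183.3 × 10/15.00 = 122 m³/s.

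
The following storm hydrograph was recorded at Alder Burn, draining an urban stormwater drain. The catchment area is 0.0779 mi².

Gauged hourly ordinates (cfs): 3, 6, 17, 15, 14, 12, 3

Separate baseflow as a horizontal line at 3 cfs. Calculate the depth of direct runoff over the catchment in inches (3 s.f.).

d ≈ 0.975 in

Direct runoff: 0.0, 3.0, 14.0, 12.0, 11.0, 9.0, 0.0 cfs; ΣQ_DR = 49.00 cfs.
V = ΣQ_DR · Δt = 49.00 × 3600 s = 1.764 × 10^5 ft³.
Over A = 0.0779 mi², depth = V / A = 0.975 in.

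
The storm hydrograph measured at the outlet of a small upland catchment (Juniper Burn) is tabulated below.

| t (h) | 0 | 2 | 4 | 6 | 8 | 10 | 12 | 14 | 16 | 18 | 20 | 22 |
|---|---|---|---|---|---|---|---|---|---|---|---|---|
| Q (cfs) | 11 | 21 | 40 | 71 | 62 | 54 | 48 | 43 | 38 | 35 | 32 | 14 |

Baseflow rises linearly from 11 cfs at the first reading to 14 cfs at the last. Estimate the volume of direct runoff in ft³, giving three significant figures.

V ≈ 2.30 × 10^6 ft³

Direct-runoff ordinates (Q − Q_b): 0.00, 9.73, 28.45, 59.18, 49.91, 41.64, 35.36, 30.09, 24.82, 21.55, 18.27, 0.00 cfs.
ΣQ_DR = 319.0 cfs.
With Δt = 2 h = 7200 s, V = ΣQ_DR · Δt = 319.0 × 7200 = 2.30 × 10^6 ft³.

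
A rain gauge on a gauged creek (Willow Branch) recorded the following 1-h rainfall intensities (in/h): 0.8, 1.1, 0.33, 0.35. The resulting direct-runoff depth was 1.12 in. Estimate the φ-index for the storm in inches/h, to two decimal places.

φ ≈ 0.39 in/h

Only the 2 blocks with intensity above φ contribute runoff: 0.8, 1.1 in/h.
Σ(I−φ)·Δt = d  ⇒  (0.8+1.1 − 2φ)·1 = 1.12
φ = (1.900 − 1.12/1) / 2 = 0.39 in/h.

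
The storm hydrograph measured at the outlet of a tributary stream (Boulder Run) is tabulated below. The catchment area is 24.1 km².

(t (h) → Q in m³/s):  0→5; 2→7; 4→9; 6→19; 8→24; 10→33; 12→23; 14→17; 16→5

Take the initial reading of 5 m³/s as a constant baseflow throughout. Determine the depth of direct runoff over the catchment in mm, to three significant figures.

d ≈ 29.0 mm

Direct runoff: 0.0, 2.0, 4.0, 14.0, 19.0, 28.0, 18.0, 12.0, 0.0 m³/s; ΣQ_DR = 97.00 m³/s.
V = ΣQ_DR · Δt = 97.00 × 7200 s = 6.984 × 10^5 m³.
Over A = 24.1 km², depth = V / A = 29.0 mm.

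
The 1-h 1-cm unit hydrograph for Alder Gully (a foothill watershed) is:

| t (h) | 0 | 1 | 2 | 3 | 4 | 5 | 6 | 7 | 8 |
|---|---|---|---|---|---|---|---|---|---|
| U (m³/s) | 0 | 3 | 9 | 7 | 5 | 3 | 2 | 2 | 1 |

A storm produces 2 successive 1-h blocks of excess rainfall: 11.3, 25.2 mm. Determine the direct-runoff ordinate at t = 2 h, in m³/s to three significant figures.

By discrete convolution, Q_j = Σ (P_i / 10 mm) · U_{j−i}.
At t = 2 h (j=2): Q = (11.3/10)·9 + (25.2/10)·3 = 17.7 m³/s.

Q ≈ 17.7 m³/s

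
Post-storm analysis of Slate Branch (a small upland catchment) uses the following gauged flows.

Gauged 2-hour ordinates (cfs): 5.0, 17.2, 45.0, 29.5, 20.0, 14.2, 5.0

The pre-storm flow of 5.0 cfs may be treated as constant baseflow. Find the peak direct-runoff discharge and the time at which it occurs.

Q_p = 40.0 cfs at t = 4 h

Subtracting baseflow gives direct-runoff ordinates: 0.0, 12.2, 40.0, 24.5, 15.0, 9.2, 0.0 cfs.
The maximum is 40.0 cfs, occurring at the reading for t = 4 h.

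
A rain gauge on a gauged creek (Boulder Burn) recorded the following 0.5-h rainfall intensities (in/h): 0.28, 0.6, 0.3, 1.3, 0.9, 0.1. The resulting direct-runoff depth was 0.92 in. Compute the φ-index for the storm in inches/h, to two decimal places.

Only the 3 blocks with intensity above φ contribute runoff: 0.6, 1.3, 0.9 in/h.
Σ(I−φ)·Δt = d  ⇒  (0.6+1.3+0.9 − 3φ)·0.5 = 0.92
φ = (2.800 − 0.92/0.5) / 3 = 0.32 in/h.

φ ≈ 0.32 in/h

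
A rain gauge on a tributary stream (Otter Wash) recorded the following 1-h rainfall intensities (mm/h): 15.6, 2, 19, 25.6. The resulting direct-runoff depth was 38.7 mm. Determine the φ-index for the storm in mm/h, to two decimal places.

φ ≈ 7.17 mm/h

Only the 3 blocks with intensity above φ contribute runoff: 15.6, 19, 25.6 mm/h.
Σ(I−φ)·Δt = d  ⇒  (15.6+19+25.6 − 3φ)·1 = 38.7
φ = (60.20 − 38.7/1) / 3 = 7.17 mm/h.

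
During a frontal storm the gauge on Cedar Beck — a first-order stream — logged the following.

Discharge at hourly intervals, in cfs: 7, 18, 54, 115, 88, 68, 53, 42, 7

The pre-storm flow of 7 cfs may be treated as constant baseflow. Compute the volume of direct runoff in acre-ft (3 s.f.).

V ≈ 32.1 acre-ft

Direct-runoff ordinates (Q − Q_b): 0.0, 11.0, 47.0, 108.0, 81.0, 61.0, 46.0, 35.0, 0.0 cfs.
ΣQ_DR = 389.0 cfs.
With Δt = 1 h = 3600 s, V = ΣQ_DR · Δt = 389.0 × 3600 = 1.40 × 10^6 ft³ = 32.1 acre-ft.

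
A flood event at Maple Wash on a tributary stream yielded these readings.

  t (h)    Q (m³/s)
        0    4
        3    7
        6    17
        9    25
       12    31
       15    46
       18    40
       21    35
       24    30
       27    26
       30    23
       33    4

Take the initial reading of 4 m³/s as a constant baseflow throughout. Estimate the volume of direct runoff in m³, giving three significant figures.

V ≈ 2.59 × 10^6 m³

Direct-runoff ordinates (Q − Q_b): 0.0, 3.0, 13.0, 21.0, 27.0, 42.0, 36.0, 31.0, 26.0, 22.0, 19.0, 0.0 m³/s.
ΣQ_DR = 240.0 m³/s.
With Δt = 3 h = 10800 s, V = ΣQ_DR · Δt = 240.0 × 10800 = 2.59 × 10^6 m³.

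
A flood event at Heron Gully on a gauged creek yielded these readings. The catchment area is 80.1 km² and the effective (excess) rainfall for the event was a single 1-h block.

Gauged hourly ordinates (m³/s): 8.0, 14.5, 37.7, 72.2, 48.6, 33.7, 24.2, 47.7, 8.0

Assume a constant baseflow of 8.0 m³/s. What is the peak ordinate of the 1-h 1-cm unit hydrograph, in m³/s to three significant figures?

U_p ≈ 64.2 m³/s

Direct runoff: 0.0, 6.5, 29.7, 64.2, 40.6, 25.7, 16.2, 39.7, 0.0 m³/s; ΣQ_DR = 222.6 m³/s, peak = 64.2 m³/s.
Runoff depth d = ΣQ_DR·Δt / A = 222.6 × 3600 / (80.1 km²) = 10.00 mm.
The 1-cm UH is the DRH scaled by (10 mm)/d, so U_p = 64.2 × 10/10.00 = 64.2 m³/s.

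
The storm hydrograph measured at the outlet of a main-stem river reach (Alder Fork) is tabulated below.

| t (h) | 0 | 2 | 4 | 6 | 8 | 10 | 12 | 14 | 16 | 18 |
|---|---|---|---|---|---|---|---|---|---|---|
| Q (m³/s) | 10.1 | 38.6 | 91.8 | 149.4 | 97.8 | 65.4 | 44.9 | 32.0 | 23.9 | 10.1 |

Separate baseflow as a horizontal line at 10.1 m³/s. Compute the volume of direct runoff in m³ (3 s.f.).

Direct-runoff ordinates (Q − Q_b): 0.0, 28.5, 81.7, 139.3, 87.7, 55.3, 34.8, 21.9, 13.8, 0.0 m³/s.
ΣQ_DR = 463.0 m³/s.
With Δt = 2 h = 7200 s, V = ΣQ_DR · Δt = 463.0 × 7200 = 3.33 × 10^6 m³.

V ≈ 3.33 × 10^6 m³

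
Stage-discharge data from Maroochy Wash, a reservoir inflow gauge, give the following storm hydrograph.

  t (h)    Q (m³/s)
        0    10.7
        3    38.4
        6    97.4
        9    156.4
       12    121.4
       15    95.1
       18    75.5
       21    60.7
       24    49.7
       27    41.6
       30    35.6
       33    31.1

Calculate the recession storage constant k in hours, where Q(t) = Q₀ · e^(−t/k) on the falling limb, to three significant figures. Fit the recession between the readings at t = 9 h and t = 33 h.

On the falling limb, Q drops from 156.4 to 31.1 m³/s between t = 9 h and t = 33 h (Δt = 24 h).
k = −Δt / ln(Q₂/Q₁) = −24 / ln(31.1/156.4) = 14.9 h.

k ≈ 14.9 h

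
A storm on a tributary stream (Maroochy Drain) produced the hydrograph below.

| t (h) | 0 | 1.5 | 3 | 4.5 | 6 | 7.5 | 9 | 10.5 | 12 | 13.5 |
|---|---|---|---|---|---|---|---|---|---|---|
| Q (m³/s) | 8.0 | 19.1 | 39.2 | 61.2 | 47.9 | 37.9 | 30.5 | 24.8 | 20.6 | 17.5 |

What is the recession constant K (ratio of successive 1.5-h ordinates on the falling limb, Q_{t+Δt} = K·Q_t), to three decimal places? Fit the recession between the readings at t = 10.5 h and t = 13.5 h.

Using the recession-limb readings at t = 10.5 h and t = 13.5 h: Q falls from 24.8 to 17.5 m³/s over 2 intervals.
K = (Q₂/Q₁)^(1/2) = (17.5/24.8)^(1/2) = 0.840.

K ≈ 0.840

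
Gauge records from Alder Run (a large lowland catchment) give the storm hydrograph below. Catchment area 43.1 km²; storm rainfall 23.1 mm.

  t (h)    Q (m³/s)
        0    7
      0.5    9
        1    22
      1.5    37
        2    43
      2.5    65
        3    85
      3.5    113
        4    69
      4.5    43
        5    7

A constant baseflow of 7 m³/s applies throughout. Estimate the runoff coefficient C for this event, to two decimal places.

ΣQ_DR = 423.0 m³/s; V = ΣQ_DR·Δt = 7.614 × 10^5 m³.
Runoff depth d = V / A = 17.67 mm.
C = d / P = 17.67 / 23.1 = 0.76.

C ≈ 0.76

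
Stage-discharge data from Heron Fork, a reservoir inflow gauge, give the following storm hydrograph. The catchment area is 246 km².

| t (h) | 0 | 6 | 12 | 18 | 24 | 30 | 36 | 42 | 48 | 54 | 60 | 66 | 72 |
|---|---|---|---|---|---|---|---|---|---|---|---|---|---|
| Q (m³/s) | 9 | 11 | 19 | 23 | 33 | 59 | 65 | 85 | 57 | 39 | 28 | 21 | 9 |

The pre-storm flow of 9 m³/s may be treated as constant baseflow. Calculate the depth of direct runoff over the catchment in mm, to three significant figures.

d ≈ 29.9 mm

Direct runoff: 0.0, 2.0, 10.0, 14.0, 24.0, 50.0, 56.0, 76.0, 48.0, 30.0, 19.0, 12.0, 0.0 m³/s; ΣQ_DR = 341.0 m³/s.
V = ΣQ_DR · Δt = 341.0 × 21600 s = 7.366 × 10^6 m³.
Over A = 246 km², depth = V / A = 29.9 mm.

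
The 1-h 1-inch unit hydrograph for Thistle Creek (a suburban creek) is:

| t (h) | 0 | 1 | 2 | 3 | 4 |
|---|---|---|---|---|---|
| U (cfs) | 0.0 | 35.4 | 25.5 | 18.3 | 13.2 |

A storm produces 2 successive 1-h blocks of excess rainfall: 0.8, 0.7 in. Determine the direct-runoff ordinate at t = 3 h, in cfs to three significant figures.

Q ≈ 32.5 cfs

By discrete convolution, Q_j = Σ (P_i / 1 in) · U_{j−i}.
At t = 3 h (j=3): Q = (0.8/1)·18.3 + (0.7/1)·25.5 = 32.5 cfs.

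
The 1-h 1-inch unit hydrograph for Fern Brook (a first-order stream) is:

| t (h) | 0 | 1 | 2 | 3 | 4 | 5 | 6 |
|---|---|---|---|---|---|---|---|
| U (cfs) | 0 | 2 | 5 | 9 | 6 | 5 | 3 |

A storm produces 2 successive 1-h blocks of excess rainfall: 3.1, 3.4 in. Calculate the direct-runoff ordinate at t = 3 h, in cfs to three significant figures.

By discrete convolution, Q_j = Σ (P_i / 1 in) · U_{j−i}.
At t = 3 h (j=3): Q = (3.1/1)·9 + (3.4/1)·5 = 44.9 cfs.

Q ≈ 44.9 cfs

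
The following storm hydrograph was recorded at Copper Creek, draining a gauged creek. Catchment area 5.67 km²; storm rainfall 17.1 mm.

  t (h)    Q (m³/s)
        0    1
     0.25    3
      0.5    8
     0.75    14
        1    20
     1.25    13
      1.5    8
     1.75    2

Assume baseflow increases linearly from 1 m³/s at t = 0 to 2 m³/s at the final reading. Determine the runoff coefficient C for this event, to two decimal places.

ΣQ_DR = 57.00 m³/s; V = ΣQ_DR·Δt = 51300 m³.
Runoff depth d = V / A = 9.048 mm.
C = d / P = 9.048 / 17.1 = 0.53.

C ≈ 0.53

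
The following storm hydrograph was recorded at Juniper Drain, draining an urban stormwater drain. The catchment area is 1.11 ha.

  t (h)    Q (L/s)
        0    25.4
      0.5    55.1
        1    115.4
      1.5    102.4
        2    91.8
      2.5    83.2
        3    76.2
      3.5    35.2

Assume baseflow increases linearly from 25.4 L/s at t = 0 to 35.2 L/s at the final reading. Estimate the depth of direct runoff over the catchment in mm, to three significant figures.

Direct runoff: 0.00, 28.30, 87.20, 72.80, 60.80, 50.80, 42.40, 0.00 L/s; ΣQ_DR = 342.3 L/s.
V = ΣQ_DR · Δt = 342.3 × 1800 s = 6.161 × 10^5 L.
Over A = 1.11 ha, depth = V / A = 55.5 mm.

d ≈ 55.5 mm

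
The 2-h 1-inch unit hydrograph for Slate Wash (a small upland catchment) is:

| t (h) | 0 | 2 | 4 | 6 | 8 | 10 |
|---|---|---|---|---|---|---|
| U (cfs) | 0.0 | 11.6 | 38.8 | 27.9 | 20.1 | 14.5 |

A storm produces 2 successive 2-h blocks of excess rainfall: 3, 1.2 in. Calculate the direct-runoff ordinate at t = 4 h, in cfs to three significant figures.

Q ≈ 130 cfs

By discrete convolution, Q_j = Σ (P_i / 1 in) · U_{j−i}.
At t = 4 h (j=2): Q = (3/1)·38.8 + (1.2/1)·11.6 = 130 cfs.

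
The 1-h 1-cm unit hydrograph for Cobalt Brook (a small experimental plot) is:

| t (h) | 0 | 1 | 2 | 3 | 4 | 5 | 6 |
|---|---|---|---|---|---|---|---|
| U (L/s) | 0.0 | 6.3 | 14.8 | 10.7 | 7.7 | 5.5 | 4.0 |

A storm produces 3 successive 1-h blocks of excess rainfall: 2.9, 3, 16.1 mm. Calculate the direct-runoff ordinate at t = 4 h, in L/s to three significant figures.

By discrete convolution, Q_j = Σ (P_i / 10 mm) · U_{j−i}.
At t = 4 h (j=4): Q = (2.9/10)·7.7 + (3/10)·10.7 + (16.1/10)·14.8 = 29.3 L/s.

Q ≈ 29.3 L/s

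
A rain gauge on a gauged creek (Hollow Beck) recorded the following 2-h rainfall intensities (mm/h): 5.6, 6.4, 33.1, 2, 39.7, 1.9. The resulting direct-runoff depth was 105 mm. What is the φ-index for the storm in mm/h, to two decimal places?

φ ≈ 10.15 mm/h

Only the 2 blocks with intensity above φ contribute runoff: 33.1, 39.7 mm/h.
Σ(I−φ)·Δt = d  ⇒  (33.1+39.7 − 2φ)·2 = 105
φ = (72.80 − 105/2) / 2 = 10.15 mm/h.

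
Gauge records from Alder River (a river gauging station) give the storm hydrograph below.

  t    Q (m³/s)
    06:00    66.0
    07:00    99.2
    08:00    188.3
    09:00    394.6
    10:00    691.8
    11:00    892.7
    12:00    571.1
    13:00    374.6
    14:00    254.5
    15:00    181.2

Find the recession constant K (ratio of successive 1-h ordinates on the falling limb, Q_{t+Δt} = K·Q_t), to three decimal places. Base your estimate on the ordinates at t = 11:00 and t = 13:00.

Using the recession-limb readings at t = 11:00 and t = 13:00: Q falls from 892.7 to 374.6 m³/s over 2 intervals.
K = (Q₂/Q₁)^(1/2) = (374.6/892.7)^(1/2) = 0.648.

K ≈ 0.648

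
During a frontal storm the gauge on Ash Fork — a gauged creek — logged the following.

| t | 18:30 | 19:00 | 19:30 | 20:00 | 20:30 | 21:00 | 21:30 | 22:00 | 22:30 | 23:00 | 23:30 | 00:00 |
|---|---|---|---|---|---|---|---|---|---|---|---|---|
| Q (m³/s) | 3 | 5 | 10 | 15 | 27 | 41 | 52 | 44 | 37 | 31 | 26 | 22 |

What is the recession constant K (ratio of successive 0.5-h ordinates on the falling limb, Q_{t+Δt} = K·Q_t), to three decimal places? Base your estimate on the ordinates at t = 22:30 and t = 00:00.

Using the recession-limb readings at t = 22:30 and t = 00:00: Q falls from 37 to 22 m³/s over 3 intervals.
K = (Q₂/Q₁)^(1/3) = (22/37)^(1/3) = 0.841.

K ≈ 0.841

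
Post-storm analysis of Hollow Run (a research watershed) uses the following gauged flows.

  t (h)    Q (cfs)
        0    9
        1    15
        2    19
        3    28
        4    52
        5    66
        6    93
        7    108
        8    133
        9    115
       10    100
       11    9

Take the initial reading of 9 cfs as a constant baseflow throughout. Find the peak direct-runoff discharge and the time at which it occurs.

Q_p = 124.0 cfs at t = 8 h

Subtracting baseflow gives direct-runoff ordinates: 0.0, 6.0, 10.0, 19.0, 43.0, 57.0, 84.0, 99.0, 124.0, 106.0, 91.0, 0.0 cfs.
The maximum is 124.0 cfs, occurring at the reading for t = 8 h.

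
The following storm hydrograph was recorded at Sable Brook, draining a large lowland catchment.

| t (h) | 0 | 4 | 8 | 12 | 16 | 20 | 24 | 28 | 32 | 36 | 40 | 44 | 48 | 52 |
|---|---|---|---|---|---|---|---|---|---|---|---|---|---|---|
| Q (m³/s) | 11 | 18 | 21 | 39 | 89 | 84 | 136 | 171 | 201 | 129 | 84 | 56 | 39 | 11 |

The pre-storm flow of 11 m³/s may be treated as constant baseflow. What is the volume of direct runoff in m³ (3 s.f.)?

V ≈ 1.35 × 10^7 m³

Direct-runoff ordinates (Q − Q_b): 0.0, 7.0, 10.0, 28.0, 78.0, 73.0, 125.0, 160.0, 190.0, 118.0, 73.0, 45.0, 28.0, 0.0 m³/s.
ΣQ_DR = 935.0 m³/s.
With Δt = 4 h = 14400 s, V = ΣQ_DR · Δt = 935.0 × 14400 = 1.35 × 10^7 m³.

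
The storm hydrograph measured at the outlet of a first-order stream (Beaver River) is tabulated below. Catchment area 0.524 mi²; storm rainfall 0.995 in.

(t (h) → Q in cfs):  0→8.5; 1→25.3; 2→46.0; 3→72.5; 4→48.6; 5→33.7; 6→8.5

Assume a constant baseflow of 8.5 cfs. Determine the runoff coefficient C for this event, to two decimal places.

ΣQ_DR = 183.6 cfs; V = ΣQ_DR·Δt = 6.610 × 10^5 ft³.
Runoff depth d = V / A = 0.5429 in.
C = d / P = 0.5429 / 0.995 = 0.55.

C ≈ 0.55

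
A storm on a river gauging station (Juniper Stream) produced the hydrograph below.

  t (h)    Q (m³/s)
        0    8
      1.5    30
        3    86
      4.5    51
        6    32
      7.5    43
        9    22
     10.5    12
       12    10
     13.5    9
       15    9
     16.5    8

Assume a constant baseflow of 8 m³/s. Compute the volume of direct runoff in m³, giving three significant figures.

V ≈ 1.21 × 10^6 m³

Direct-runoff ordinates (Q − Q_b): 0.0, 22.0, 78.0, 43.0, 24.0, 35.0, 14.0, 4.0, 2.0, 1.0, 1.0, 0.0 m³/s.
ΣQ_DR = 224.0 m³/s.
With Δt = 1.5 h = 5400 s, V = ΣQ_DR · Δt = 224.0 × 5400 = 1.21 × 10^6 m³.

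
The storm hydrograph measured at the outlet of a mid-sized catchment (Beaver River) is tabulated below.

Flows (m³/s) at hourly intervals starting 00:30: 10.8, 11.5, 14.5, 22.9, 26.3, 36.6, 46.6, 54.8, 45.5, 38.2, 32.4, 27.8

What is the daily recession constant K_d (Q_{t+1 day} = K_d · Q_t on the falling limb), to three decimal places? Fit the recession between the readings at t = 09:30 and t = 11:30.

Between t = 09:30 and t = 11:30 the flow falls from 38.2 to 27.8 m³/s over 2×1 h = 2 h.
Per-interval ratio K = (27.8/38.2)^(1/2) = 0.8531; K_d = K^(24/1) = 0.022.

K_d ≈ 0.022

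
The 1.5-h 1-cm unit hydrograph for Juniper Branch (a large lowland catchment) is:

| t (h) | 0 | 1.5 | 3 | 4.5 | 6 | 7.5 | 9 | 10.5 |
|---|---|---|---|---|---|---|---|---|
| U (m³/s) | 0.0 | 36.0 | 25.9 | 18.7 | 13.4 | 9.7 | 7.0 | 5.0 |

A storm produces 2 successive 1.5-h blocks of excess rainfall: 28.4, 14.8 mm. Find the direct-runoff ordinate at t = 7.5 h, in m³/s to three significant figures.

By discrete convolution, Q_j = Σ (P_i / 10 mm) · U_{j−i}.
At t = 7.5 h (j=5): Q = (28.4/10)·9.7 + (14.8/10)·13.4 = 47.4 m³/s.

Q ≈ 47.4 m³/s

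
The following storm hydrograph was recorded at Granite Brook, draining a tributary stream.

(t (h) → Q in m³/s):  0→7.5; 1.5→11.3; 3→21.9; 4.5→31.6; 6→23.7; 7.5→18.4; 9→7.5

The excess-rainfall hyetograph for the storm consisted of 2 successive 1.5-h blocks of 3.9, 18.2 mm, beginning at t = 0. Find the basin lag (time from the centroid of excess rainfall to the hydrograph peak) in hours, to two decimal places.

Centroid of excess rainfall: t_c = Σ P_i·t̄_i / ΣP_i = 1.9853 h (block centres at 0.75, 2.25 h).
Hydrograph peak occurs at t = 4.5 h, so basin lag t_L = 4.5 − 1.9853 = 2.51 h.

t_L ≈ 2.51 h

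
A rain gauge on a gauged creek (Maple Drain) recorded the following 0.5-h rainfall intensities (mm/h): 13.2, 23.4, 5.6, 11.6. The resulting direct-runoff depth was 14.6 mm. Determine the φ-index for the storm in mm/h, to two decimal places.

φ ≈ 6.33 mm/h

Only the 3 blocks with intensity above φ contribute runoff: 13.2, 23.4, 11.6 mm/h.
Σ(I−φ)·Δt = d  ⇒  (13.2+23.4+11.6 − 3φ)·0.5 = 14.6
φ = (48.20 − 14.6/0.5) / 3 = 6.33 mm/h.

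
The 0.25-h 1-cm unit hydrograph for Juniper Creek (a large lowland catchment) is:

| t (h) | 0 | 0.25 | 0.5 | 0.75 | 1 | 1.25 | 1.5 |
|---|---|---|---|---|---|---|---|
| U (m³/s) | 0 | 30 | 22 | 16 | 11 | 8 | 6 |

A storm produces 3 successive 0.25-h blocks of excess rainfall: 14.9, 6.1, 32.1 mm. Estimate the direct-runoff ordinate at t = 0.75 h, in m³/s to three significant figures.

By discrete convolution, Q_j = Σ (P_i / 10 mm) · U_{j−i}.
At t = 0.75 h (j=3): Q = (14.9/10)·16 + (6.1/10)·22 + (32.1/10)·30 = 134 m³/s.

Q ≈ 134 m³/s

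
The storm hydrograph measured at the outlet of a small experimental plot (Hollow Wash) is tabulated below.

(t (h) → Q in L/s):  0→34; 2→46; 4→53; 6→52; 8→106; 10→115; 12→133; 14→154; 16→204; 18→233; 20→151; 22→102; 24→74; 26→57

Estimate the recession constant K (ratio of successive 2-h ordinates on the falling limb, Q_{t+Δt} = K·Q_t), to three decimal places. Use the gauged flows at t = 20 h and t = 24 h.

Using the recession-limb readings at t = 20 h and t = 24 h: Q falls from 151 to 74 L/s over 2 intervals.
K = (Q₂/Q₁)^(1/2) = (74/151)^(1/2) = 0.700.

K ≈ 0.700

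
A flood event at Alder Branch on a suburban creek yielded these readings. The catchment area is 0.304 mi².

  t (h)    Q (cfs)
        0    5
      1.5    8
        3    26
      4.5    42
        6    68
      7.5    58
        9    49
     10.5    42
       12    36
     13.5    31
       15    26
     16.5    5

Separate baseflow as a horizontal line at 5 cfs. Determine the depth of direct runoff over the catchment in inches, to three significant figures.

Direct runoff: 0.0, 3.0, 21.0, 37.0, 63.0, 53.0, 44.0, 37.0, 31.0, 26.0, 21.0, 0.0 cfs; ΣQ_DR = 336.0 cfs.
V = ΣQ_DR · Δt = 336.0 × 5400 s = 1.814 × 10^6 ft³.
Over A = 0.304 mi², depth = V / A = 2.57 in.

d ≈ 2.57 in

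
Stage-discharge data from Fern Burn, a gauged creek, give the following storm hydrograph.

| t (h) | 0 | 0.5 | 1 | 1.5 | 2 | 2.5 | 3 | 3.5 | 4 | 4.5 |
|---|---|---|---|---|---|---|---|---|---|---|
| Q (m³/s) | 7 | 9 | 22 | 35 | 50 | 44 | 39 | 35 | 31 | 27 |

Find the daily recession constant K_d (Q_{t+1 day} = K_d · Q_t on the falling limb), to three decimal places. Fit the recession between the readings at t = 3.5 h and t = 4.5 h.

K_d ≈ 0.002

Between t = 3.5 h and t = 4.5 h the flow falls from 35 to 27 m³/s over 2×0.5 h = 1 h.
Per-interval ratio K = (27/35)^(1/2) = 0.8783; K_d = K^(24/0.5) = 0.002.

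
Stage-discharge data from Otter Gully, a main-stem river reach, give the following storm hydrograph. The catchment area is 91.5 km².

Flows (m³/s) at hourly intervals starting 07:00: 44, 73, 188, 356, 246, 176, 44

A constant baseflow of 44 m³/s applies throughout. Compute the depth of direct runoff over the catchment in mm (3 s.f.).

Direct runoff: 0.0, 29.0, 144.0, 312.0, 202.0, 132.0, 0.0 m³/s; ΣQ_DR = 819.0 m³/s.
V = ΣQ_DR · Δt = 819.0 × 3600 s = 2.948 × 10^6 m³.
Over A = 91.5 km², depth = V / A = 32.2 mm.

d ≈ 32.2 mm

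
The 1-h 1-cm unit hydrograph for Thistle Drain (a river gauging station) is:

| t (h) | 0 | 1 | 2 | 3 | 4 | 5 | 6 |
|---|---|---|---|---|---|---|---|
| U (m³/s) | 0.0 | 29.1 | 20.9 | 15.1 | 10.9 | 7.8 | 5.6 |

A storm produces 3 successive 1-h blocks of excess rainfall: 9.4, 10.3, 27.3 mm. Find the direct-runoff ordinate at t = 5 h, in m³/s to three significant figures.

Q ≈ 59.8 m³/s

By discrete convolution, Q_j = Σ (P_i / 10 mm) · U_{j−i}.
At t = 5 h (j=5): Q = (9.4/10)·7.8 + (10.3/10)·10.9 + (27.3/10)·15.1 = 59.8 m³/s.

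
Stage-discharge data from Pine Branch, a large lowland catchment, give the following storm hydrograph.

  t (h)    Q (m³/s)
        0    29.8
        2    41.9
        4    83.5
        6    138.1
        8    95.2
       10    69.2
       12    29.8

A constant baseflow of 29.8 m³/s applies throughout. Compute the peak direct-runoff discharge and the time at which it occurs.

Q_p = 108.3 m³/s at t = 6 h

Subtracting baseflow gives direct-runoff ordinates: 0.0, 12.1, 53.7, 108.3, 65.4, 39.4, 0.0 m³/s.
The maximum is 108.3 m³/s, occurring at the reading for t = 6 h.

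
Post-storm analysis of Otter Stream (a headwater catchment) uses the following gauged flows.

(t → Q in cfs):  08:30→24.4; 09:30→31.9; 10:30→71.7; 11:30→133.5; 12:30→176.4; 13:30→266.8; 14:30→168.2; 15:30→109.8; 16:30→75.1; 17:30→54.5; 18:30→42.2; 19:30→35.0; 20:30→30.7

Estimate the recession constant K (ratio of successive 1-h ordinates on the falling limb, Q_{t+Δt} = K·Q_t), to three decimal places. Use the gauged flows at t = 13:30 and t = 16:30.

K ≈ 0.655

Using the recession-limb readings at t = 13:30 and t = 16:30: Q falls from 266.8 to 75.1 cfs over 3 intervals.
K = (Q₂/Q₁)^(1/3) = (75.1/266.8)^(1/3) = 0.655.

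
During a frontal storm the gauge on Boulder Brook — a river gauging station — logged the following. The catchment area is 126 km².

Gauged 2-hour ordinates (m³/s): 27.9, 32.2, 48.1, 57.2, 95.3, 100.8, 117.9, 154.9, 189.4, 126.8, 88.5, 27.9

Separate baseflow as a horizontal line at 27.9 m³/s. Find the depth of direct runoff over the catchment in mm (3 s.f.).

d ≈ 41.8 mm

Direct runoff: 0.0, 4.3, 20.2, 29.3, 67.4, 72.9, 90.0, 127.0, 161.5, 98.9, 60.6, 0.0 m³/s; ΣQ_DR = 732.1 m³/s.
V = ΣQ_DR · Δt = 732.1 × 7200 s = 5.271 × 10^6 m³.
Over A = 126 km², depth = V / A = 41.8 mm.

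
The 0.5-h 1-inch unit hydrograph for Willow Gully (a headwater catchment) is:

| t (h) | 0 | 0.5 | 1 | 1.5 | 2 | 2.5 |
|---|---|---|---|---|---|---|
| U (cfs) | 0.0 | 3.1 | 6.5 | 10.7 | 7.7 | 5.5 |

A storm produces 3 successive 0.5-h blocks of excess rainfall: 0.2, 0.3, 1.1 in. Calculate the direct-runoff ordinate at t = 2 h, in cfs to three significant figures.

By discrete convolution, Q_j = Σ (P_i / 1 in) · U_{j−i}.
At t = 2 h (j=4): Q = (0.2/1)·7.7 + (0.3/1)·10.7 + (1.1/1)·6.5 = 11.9 cfs.

Q ≈ 11.9 cfs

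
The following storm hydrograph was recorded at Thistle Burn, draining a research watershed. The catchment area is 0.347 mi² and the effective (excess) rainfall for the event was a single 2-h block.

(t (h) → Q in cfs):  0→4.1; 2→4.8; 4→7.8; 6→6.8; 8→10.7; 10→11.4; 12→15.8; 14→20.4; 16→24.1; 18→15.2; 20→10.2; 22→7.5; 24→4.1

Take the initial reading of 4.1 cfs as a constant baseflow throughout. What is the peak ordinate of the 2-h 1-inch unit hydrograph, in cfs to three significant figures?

U_p ≈ 25.0 cfs

Direct runoff: 0.0, 0.7, 3.7, 2.7, 6.6, 7.3, 11.7, 16.3, 20.0, 11.1, 6.1, 3.4, 0.0 cfs; ΣQ_DR = 89.60 cfs, peak = 20.0 cfs.
Runoff depth d = ΣQ_DR·Δt / A = 89.60 × 7200 / (0.347 mi²) = 0.8002 in.
The 1-inch UH is the DRH scaled by (1 in)/d, so U_p = 20.0 × 1/0.8002 = 25.0 cfs.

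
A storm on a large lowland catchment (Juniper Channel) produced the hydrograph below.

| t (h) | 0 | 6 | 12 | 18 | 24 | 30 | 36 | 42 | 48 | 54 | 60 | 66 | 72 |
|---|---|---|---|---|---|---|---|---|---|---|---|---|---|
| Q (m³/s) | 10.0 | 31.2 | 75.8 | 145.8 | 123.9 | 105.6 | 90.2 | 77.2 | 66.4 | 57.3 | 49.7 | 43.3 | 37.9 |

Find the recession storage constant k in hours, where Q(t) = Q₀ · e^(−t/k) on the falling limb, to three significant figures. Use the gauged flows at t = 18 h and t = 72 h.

k ≈ 40.1 h

On the falling limb, Q drops from 145.8 to 37.9 m³/s between t = 18 h and t = 72 h (Δt = 54 h).
k = −Δt / ln(Q₂/Q₁) = −54 / ln(37.9/145.8) = 40.1 h.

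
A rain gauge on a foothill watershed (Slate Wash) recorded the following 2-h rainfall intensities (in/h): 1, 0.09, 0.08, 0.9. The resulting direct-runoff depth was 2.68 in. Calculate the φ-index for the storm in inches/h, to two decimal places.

φ ≈ 0.28 in/h

Only the 2 blocks with intensity above φ contribute runoff: 1, 0.9 in/h.
Σ(I−φ)·Δt = d  ⇒  (1+0.9 − 2φ)·2 = 2.68
φ = (1.900 − 2.68/2) / 2 = 0.28 in/h.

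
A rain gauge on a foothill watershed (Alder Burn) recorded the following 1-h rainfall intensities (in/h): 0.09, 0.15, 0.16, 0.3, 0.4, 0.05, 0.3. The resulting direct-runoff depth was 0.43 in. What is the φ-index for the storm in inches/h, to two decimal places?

φ ≈ 0.19 in/h

Only the 3 blocks with intensity above φ contribute runoff: 0.3, 0.4, 0.3 in/h.
Σ(I−φ)·Δt = d  ⇒  (0.3+0.4+0.3 − 3φ)·1 = 0.43
φ = (1.000 − 0.43/1) / 3 = 0.19 in/h.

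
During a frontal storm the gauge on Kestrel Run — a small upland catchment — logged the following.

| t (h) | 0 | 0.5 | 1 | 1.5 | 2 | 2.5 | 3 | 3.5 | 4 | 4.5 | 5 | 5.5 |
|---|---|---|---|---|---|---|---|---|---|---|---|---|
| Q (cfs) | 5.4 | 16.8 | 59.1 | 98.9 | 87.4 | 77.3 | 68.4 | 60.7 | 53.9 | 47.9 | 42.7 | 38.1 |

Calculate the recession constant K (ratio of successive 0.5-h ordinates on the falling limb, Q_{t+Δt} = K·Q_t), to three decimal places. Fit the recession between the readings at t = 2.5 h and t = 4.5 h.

Using the recession-limb readings at t = 2.5 h and t = 4.5 h: Q falls from 77.3 to 47.9 cfs over 4 intervals.
K = (Q₂/Q₁)^(1/4) = (47.9/77.3)^(1/4) = 0.887.

K ≈ 0.887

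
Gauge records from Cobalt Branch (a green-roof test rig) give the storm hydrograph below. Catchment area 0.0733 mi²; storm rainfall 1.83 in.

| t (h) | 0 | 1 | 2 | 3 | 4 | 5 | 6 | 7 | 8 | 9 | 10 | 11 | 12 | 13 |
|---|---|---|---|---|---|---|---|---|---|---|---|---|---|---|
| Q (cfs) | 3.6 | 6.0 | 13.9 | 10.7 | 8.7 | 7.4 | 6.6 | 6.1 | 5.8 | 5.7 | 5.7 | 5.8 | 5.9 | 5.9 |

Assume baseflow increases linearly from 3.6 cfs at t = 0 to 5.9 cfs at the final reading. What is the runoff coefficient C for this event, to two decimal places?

C ≈ 0.36

ΣQ_DR = 31.30 cfs; V = ΣQ_DR·Δt = 1.127 × 10^5 ft³.
Runoff depth d = V / A = 0.6617 in.
C = d / P = 0.6617 / 1.83 = 0.36.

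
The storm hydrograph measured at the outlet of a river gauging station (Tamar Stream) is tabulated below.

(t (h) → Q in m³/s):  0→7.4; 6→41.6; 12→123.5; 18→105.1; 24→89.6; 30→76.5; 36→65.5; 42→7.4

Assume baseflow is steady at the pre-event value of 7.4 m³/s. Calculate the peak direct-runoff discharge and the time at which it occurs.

Q_p = 116.1 m³/s at t = 12 h

Subtracting baseflow gives direct-runoff ordinates: 0.0, 34.2, 116.1, 97.7, 82.2, 69.1, 58.1, 0.0 m³/s.
The maximum is 116.1 m³/s, occurring at the reading for t = 12 h.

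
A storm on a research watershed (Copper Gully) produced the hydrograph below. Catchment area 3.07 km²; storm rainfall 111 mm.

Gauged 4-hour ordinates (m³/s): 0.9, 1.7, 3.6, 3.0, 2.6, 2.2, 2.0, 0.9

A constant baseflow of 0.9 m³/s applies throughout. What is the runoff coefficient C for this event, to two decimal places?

ΣQ_DR = 9.700 m³/s; V = ΣQ_DR·Δt = 1.397 × 10^5 m³.
Runoff depth d = V / A = 45.50 mm.
C = d / P = 45.50 / 111 = 0.41.

C ≈ 0.41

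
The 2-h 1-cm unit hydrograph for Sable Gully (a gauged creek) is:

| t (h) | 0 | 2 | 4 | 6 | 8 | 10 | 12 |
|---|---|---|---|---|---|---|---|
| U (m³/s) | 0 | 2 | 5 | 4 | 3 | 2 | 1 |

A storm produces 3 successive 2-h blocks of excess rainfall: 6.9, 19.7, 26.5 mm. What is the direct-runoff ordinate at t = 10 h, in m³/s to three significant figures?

Q ≈ 17.9 m³/s

By discrete convolution, Q_j = Σ (P_i / 10 mm) · U_{j−i}.
At t = 10 h (j=5): Q = (6.9/10)·2 + (19.7/10)·3 + (26.5/10)·4 = 17.9 m³/s.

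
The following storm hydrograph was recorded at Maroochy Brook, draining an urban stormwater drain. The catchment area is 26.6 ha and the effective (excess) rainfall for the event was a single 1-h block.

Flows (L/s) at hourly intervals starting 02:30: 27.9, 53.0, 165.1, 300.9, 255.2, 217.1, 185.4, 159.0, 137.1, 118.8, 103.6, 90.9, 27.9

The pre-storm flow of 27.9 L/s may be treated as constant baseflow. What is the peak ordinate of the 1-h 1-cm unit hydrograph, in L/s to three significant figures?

Direct runoff: 0.0, 25.1, 137.2, 273.0, 227.3, 189.2, 157.5, 131.1, 109.2, 90.9, 75.7, 63.0, 0.0 L/s; ΣQ_DR = 1479 L/s, peak = 273.0 L/s.
Runoff depth d = ΣQ_DR·Δt / A = 1479 × 3600 / (26.6 ha) = 20.02 mm.
The 1-cm UH is the DRH scaled by (10 mm)/d, so U_p = 273.0 × 10/20.02 = 136 L/s.

U_p ≈ 136 L/s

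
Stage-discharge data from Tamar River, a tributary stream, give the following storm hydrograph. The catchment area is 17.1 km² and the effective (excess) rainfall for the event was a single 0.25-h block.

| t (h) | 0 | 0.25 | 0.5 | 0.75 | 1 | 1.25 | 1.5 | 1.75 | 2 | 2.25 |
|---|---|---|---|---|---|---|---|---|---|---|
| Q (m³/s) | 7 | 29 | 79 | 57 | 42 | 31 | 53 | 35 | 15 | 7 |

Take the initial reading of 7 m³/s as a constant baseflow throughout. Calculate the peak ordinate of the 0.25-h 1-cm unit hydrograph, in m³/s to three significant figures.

Direct runoff: 0.0, 22.0, 72.0, 50.0, 35.0, 24.0, 46.0, 28.0, 8.0, 0.0 m³/s; ΣQ_DR = 285.0 m³/s, peak = 72.0 m³/s.
Runoff depth d = ΣQ_DR·Δt / A = 285.0 × 900 / (17.1 km²) = 15.00 mm.
The 1-cm UH is the DRH scaled by (10 mm)/d, so U_p = 72.0 × 10/15.00 = 48.0 m³/s.

U_p ≈ 48.0 m³/s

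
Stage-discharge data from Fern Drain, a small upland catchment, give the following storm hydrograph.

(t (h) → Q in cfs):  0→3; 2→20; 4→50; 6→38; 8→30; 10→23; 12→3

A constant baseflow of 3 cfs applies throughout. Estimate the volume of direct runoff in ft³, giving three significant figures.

V ≈ 1.05 × 10^6 ft³

Direct-runoff ordinates (Q − Q_b): 0.0, 17.0, 47.0, 35.0, 27.0, 20.0, 0.0 cfs.
ΣQ_DR = 146.0 cfs.
With Δt = 2 h = 7200 s, V = ΣQ_DR · Δt = 146.0 × 7200 = 1.05 × 10^6 ft³.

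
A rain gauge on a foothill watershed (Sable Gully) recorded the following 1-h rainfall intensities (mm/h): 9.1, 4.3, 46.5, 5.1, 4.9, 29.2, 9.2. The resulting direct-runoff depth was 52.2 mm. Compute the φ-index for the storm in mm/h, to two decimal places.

φ ≈ 11.75 mm/h

Only the 2 blocks with intensity above φ contribute runoff: 46.5, 29.2 mm/h.
Σ(I−φ)·Δt = d  ⇒  (46.5+29.2 − 2φ)·1 = 52.2
φ = (75.70 − 52.2/1) / 2 = 11.75 mm/h.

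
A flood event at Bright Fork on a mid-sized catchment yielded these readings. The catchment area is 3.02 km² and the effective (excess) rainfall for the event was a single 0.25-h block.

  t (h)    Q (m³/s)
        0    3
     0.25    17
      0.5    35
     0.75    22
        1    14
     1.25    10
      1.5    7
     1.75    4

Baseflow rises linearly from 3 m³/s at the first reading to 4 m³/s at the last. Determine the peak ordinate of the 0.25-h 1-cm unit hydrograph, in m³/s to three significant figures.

Direct runoff: 0.00, 13.86, 31.71, 18.57, 10.43, 6.29, 3.14, 0.00 m³/s; ΣQ_DR = 84.00 m³/s, peak = 31.71 m³/s.
Runoff depth d = ΣQ_DR·Δt / A = 84.00 × 900 / (3.02 km²) = 25.03 mm.
The 1-cm UH is the DRH scaled by (10 mm)/d, so U_p = 31.71 × 10/25.03 = 12.7 m³/s.

U_p ≈ 12.7 m³/s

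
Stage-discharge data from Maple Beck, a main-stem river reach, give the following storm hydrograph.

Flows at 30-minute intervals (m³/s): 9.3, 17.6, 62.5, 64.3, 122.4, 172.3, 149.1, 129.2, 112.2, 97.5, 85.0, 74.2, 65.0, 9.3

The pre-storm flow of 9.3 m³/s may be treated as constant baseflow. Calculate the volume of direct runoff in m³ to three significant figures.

V ≈ 1.87 × 10^6 m³

Direct-runoff ordinates (Q − Q_b): 0.0, 8.3, 53.2, 55.0, 113.1, 163.0, 139.8, 119.9, 102.9, 88.2, 75.7, 64.9, 55.7, 0.0 m³/s.
ΣQ_DR = 1040 m³/s.
With Δt = 0.5 h = 1800 s, V = ΣQ_DR · Δt = 1040 × 1800 = 1.87 × 10^6 m³.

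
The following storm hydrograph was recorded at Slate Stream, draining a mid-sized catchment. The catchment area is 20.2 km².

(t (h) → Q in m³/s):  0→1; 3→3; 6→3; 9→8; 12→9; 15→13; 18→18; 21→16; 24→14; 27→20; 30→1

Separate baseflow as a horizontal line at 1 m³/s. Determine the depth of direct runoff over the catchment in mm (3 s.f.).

d ≈ 50.8 mm

Direct runoff: 0.0, 2.0, 2.0, 7.0, 8.0, 12.0, 17.0, 15.0, 13.0, 19.0, 0.0 m³/s; ΣQ_DR = 95.00 m³/s.
V = ΣQ_DR · Δt = 95.00 × 10800 s = 1.026 × 10^6 m³.
Over A = 20.2 km², depth = V / A = 50.8 mm.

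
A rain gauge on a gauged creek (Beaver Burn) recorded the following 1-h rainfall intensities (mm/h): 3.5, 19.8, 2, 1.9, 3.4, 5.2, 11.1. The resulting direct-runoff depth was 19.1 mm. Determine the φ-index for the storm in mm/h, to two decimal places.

φ ≈ 5.90 mm/h

Only the 2 blocks with intensity above φ contribute runoff: 19.8, 11.1 mm/h.
Σ(I−φ)·Δt = d  ⇒  (19.8+11.1 − 2φ)·1 = 19.1
φ = (30.90 − 19.1/1) / 2 = 5.90 mm/h.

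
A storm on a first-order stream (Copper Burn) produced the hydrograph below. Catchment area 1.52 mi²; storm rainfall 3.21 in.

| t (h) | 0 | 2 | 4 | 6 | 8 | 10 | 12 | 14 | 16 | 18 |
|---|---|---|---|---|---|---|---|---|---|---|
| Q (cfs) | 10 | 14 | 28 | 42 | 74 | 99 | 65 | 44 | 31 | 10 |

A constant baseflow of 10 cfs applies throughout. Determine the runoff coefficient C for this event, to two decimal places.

ΣQ_DR = 317.0 cfs; V = ΣQ_DR·Δt = 2.282 × 10^6 ft³.
Runoff depth d = V / A = 0.6463 in.
C = d / P = 0.6463 / 3.21 = 0.20.

C ≈ 0.20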